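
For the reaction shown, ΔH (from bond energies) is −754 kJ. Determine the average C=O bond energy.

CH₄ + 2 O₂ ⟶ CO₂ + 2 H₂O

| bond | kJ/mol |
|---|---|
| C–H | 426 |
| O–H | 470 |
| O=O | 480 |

Let D be the C=O bond energy.
Σ(broken) = 4×426 + 2×480 = 2664
Σ(formed) = 2×D + 4×470 = 1880 + 2D
ΔH = Σ(broken) − Σ(formed) = (2664) − (1880 + 2D) = +784 − 2D
Setting this equal to −754 kJ gives 2D = 1538, so D = 769 kJ/mol.

D(C=O) ≈ 769 kJ/mol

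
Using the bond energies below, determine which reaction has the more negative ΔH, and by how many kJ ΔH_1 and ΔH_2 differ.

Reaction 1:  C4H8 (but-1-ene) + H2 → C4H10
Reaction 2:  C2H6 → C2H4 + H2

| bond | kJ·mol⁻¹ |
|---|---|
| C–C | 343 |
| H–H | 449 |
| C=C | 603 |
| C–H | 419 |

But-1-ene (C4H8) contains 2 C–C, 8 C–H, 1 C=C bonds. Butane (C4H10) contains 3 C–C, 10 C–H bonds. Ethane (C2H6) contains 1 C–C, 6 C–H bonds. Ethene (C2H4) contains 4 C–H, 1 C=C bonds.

Reaction 1:
  Bonds broken (reactants):
    C–C: 2 × 343 = 686
    C–H: 8 × 419 = 3352
    C=C: 1 × 603 = 603
    H–H: 1 × 449 = 449
    Σ(broken) = 5090 kJ
  Bonds formed (products):
    C–C: 3 × 343 = 1029
    C–H: 10 × 419 = 4190
    Σ(formed) = 5219 kJ
  ΔH_1 = 5090 − 5219 = −129 kJ
Reaction 2:
  Bonds broken (reactants):
    C–C: 1 × 343 = 343
    C–H: 6 × 419 = 2514
    Σ(broken) = 2857 kJ
  Bonds formed (products):
    C–H: 4 × 419 = 1676
    C=C: 1 × 603 = 603
    H–H: 1 × 449 = 449
    Σ(formed) = 2728 kJ
  ΔH_2 = 2857 − 2728 = +129 kJ
ΔH_1 − ΔH_2 = −258 kJ, so reaction 1 has the more negative ΔH; |ΔH_1 − ΔH_2| = 258 kJ.

Reaction 1, by 258 kJ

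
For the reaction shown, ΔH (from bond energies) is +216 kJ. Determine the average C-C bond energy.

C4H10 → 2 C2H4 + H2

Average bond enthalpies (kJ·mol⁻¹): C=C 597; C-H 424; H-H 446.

D(C-C) ≈ 336 kJ/mol

Let D be the C-C bond energy.
Σ(broken) = 3×D + 10×424 = 4240 + 3D
Σ(formed) = 8×424 + 2×597 + 1×446 = 5032
ΔH = Σ(broken) − Σ(formed) = (4240 + 3D) − (5032) = −792 + 3D
Setting this equal to +216 kJ gives 3D = 1008, so D = 336 kJ/mol.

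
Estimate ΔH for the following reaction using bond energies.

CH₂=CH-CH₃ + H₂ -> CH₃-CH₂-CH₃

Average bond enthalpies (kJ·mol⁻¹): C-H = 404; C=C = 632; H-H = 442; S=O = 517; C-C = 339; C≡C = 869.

ΔH ≈ −73 kJ

Bonds broken (reactants):
  C-C: 1 × 339 = 339
  C-H: 6 × 404 = 2424
  C=C: 1 × 632 = 632
  H-H: 1 × 442 = 442
  Σ(broken) = 3837 kJ
Bonds formed (products):
  C-C: 2 × 339 = 678
  C-H: 8 × 404 = 3232
  Σ(formed) = 3910 kJ
ΔH = Σ(broken) − Σ(formed) = 3837 − 3910 = −73 kJ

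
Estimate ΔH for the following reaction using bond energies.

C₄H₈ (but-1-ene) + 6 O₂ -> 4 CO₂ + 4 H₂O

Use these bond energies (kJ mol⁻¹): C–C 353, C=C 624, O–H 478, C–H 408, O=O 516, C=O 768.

Bonds broken (reactants):
  C–C: 2 × 353 = 706
  C–H: 8 × 408 = 3264
  C=C: 1 × 624 = 624
  O=O: 6 × 516 = 3096
  Σ(broken) = 7690 kJ
Bonds formed (products):
  C=O: 8 × 768 = 6144
  O–H: 8 × 478 = 3824
  Σ(formed) = 9968 kJ
ΔH = Σ(broken) − Σ(formed) = 7690 − 9968 = −2278 kJ

ΔH ≈ −2278 kJ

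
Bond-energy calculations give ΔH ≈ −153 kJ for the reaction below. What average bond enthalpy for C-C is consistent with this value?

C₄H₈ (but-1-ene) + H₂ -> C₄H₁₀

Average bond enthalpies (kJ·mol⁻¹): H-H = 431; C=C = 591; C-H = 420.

Let D be the C-C bond energy.
Σ(broken) = 2×D + 8×420 + 1×591 + 1×431 = 4382 + 2D
Σ(formed) = 3×D + 10×420 = 4200 + 3D
ΔH = Σ(broken) − Σ(formed) = (4382 + 2D) − (4200 + 3D) = +182 − D
Setting this equal to −153 kJ gives D = 335 kJ/mol.

D(C-C) ≈ 335 kJ/mol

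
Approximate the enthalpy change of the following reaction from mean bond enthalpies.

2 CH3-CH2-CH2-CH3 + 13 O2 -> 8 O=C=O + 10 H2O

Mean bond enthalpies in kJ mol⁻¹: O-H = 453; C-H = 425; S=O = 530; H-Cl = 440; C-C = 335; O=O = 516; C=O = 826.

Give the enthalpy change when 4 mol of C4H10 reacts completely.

Bonds broken (reactants):
  C-C: 6 × 335 = 2010
  C-H: 20 × 425 = 8500
  O=O: 13 × 516 = 6708
  Σ(broken) = 17218 kJ
Bonds formed (products):
  C=O: 16 × 826 = 13216
  O-H: 20 × 453 = 9060
  Σ(formed) = 22276 kJ
ΔH = Σ(broken) − Σ(formed) = 17218 − 22276 = −5058 kJ
For 2× the reaction as written: 2 × (−5058) = −10116 kJ

ΔH = −10116 kJ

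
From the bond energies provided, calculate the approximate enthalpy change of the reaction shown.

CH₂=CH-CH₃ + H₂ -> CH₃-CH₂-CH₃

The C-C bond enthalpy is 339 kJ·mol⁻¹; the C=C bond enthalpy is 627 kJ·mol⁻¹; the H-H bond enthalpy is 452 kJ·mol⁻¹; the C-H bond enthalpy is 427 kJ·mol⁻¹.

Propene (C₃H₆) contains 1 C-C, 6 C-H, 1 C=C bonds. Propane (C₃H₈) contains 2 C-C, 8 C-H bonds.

ΔH ≈ −114 kJ

Bonds broken (reactants):
  C-C: 1 × 339 = 339
  C-H: 6 × 427 = 2562
  C=C: 1 × 627 = 627
  H-H: 1 × 452 = 452
  Σ(broken) = 3980 kJ
Bonds formed (products):
  C-C: 2 × 339 = 678
  C-H: 8 × 427 = 3416
  Σ(formed) = 4094 kJ
ΔH = Σ(broken) − Σ(formed) = 3980 − 4094 = −114 kJ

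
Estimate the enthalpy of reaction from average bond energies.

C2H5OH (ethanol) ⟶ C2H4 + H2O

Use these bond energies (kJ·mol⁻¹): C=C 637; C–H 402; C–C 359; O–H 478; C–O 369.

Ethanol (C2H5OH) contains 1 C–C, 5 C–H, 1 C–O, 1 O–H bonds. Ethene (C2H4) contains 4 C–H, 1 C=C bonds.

Bonds broken (reactants):
  C–C: 1 × 359 = 359
  C–H: 5 × 402 = 2010
  C–O: 1 × 369 = 369
  O–H: 1 × 478 = 478
  Σ(broken) = 3216 kJ
Bonds formed (products):
  C–H: 4 × 402 = 1608
  C=C: 1 × 637 = 637
  O–H: 2 × 478 = 956
  Σ(formed) = 3201 kJ
ΔH = Σ(broken) − Σ(formed) = 3216 − 3201 = +15 kJ

ΔH ≈ +15 kJ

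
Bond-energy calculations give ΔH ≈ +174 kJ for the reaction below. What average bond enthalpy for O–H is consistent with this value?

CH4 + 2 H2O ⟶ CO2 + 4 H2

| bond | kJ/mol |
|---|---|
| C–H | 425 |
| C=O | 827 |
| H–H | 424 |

D(O–H) ≈ 456 kJ/mol

Let D be the O–H bond energy.
Σ(broken) = 4×425 + 4×D = 1700 + 4D
Σ(formed) = 2×827 + 4×424 = 3350
ΔH = Σ(broken) − Σ(formed) = (1700 + 4D) − (3350) = −1650 + 4D
Setting this equal to +174 kJ gives 4D = 1824, so D = 456 kJ/mol.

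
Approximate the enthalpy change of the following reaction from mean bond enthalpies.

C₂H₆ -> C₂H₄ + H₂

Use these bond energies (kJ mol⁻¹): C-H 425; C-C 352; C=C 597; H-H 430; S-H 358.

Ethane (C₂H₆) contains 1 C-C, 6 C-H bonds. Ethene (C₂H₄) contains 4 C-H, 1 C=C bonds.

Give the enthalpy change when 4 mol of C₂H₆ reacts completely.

ΔH = +700 kJ

Bonds broken (reactants):
  C-C: 1 × 352 = 352
  C-H: 6 × 425 = 2550
  Σ(broken) = 2902 kJ
Bonds formed (products):
  C-H: 4 × 425 = 1700
  C=C: 1 × 597 = 597
  H-H: 1 × 430 = 430
  Σ(formed) = 2727 kJ
ΔH = Σ(broken) − Σ(formed) = 2902 − 2727 = +175 kJ
For 4× the reaction as written: 4 × (+175) = +700 kJ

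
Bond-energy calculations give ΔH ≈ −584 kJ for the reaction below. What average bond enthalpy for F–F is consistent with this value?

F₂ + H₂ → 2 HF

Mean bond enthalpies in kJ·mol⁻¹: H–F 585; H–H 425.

Let D be the F–F bond energy.
Σ(broken) = 1×D + 1×425 = 425 + D
Σ(formed) = 2×585 = 1170
ΔH = Σ(broken) − Σ(formed) = (425 + D) − (1170) = −745 + D
Setting this equal to −584 kJ gives D = 161 kJ/mol.

D(F–F) ≈ 161 kJ/mol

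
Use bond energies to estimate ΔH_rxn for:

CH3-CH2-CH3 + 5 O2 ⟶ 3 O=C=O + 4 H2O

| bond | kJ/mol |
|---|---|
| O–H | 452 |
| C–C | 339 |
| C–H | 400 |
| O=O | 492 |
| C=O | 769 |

ΔH ≈ −1892 kJ

Bonds broken (reactants):
  C–C: 2 × 339 = 678
  C–H: 8 × 400 = 3200
  O=O: 5 × 492 = 2460
  Σ(broken) = 6338 kJ
Bonds formed (products):
  C=O: 6 × 769 = 4614
  O–H: 8 × 452 = 3616
  Σ(formed) = 8230 kJ
ΔH = Σ(broken) − Σ(formed) = 6338 − 8230 = −1892 kJ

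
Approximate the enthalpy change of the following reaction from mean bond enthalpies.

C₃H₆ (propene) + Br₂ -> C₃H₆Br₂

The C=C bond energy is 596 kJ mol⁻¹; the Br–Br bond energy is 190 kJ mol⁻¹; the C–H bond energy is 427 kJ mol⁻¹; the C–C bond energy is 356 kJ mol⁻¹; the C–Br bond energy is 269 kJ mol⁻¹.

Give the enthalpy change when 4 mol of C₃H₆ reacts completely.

Bonds broken (reactants):
  Br–Br: 1 × 190 = 190
  C–C: 1 × 356 = 356
  C–H: 6 × 427 = 2562
  C=C: 1 × 596 = 596
  Σ(broken) = 3704 kJ
Bonds formed (products):
  C–Br: 2 × 269 = 538
  C–C: 2 × 356 = 712
  C–H: 6 × 427 = 2562
  Σ(formed) = 3812 kJ
ΔH = Σ(broken) − Σ(formed) = 3704 − 3812 = −108 kJ
For 4× the reaction as written: 4 × (−108) = −432 kJ

ΔH = −432 kJ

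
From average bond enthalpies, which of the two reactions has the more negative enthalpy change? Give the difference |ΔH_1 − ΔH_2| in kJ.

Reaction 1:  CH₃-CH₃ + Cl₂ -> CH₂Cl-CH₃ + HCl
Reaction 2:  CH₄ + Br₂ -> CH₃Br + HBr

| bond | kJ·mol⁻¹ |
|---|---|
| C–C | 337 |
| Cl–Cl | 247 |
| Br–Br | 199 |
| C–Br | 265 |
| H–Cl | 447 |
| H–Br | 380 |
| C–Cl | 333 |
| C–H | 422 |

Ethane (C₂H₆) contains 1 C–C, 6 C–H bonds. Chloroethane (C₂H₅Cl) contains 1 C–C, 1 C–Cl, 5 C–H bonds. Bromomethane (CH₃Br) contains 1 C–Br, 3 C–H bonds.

Reaction 1:
  Bonds broken (reactants):
    C–C: 1 × 337 = 337
    C–H: 6 × 422 = 2532
    Cl–Cl: 1 × 247 = 247
    Σ(broken) = 3116 kJ
  Bonds formed (products):
    C–C: 1 × 337 = 337
    C–Cl: 1 × 333 = 333
    C–H: 5 × 422 = 2110
    H–Cl: 1 × 447 = 447
    Σ(formed) = 3227 kJ
  ΔH_1 = 3116 − 3227 = −111 kJ
Reaction 2:
  Bonds broken (reactants):
    Br–Br: 1 × 199 = 199
    C–H: 4 × 422 = 1688
    Σ(broken) = 1887 kJ
  Bonds formed (products):
    C–Br: 1 × 265 = 265
    C–H: 3 × 422 = 1266
    H–Br: 1 × 380 = 380
    Σ(formed) = 1911 kJ
  ΔH_2 = 1887 − 1911 = −24 kJ
ΔH_1 − ΔH_2 = −87 kJ, so reaction 1 has the more negative ΔH; |ΔH_1 − ΔH_2| = 87 kJ.

Reaction 1, by 87 kJ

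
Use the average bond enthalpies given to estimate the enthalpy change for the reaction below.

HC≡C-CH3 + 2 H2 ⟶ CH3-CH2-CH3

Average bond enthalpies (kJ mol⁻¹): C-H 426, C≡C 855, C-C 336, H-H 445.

Bonds broken (reactants):
  C≡C: 1 × 855 = 855
  C-C: 1 × 336 = 336
  C-H: 4 × 426 = 1704
  H-H: 2 × 445 = 890
  Σ(broken) = 3785 kJ
Bonds formed (products):
  C-C: 2 × 336 = 672
  C-H: 8 × 426 = 3408
  Σ(formed) = 4080 kJ
ΔH = Σ(broken) − Σ(formed) = 3785 − 4080 = −295 kJ

ΔH ≈ −295 kJ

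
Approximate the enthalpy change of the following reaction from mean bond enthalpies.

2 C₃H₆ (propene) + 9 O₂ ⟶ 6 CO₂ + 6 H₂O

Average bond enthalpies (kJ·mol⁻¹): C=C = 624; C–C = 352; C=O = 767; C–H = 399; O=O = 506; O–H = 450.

Bonds broken (reactants):
  C–C: 2 × 352 = 704
  C–H: 12 × 399 = 4788
  C=C: 2 × 624 = 1248
  O=O: 9 × 506 = 4554
  Σ(broken) = 11294 kJ
Bonds formed (products):
  C=O: 12 × 767 = 9204
  O–H: 12 × 450 = 5400
  Σ(formed) = 14604 kJ
ΔH = Σ(broken) − Σ(formed) = 11294 − 14604 = −3310 kJ

ΔH ≈ −3310 kJ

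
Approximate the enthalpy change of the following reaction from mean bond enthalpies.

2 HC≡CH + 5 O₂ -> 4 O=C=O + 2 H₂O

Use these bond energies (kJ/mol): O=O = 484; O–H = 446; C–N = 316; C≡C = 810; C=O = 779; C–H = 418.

ΔH ≈ −2304 kJ

Bonds broken (reactants):
  C≡C: 2 × 810 = 1620
  C–H: 4 × 418 = 1672
  O=O: 5 × 484 = 2420
  Σ(broken) = 5712 kJ
Bonds formed (products):
  C=O: 8 × 779 = 6232
  O–H: 4 × 446 = 1784
  Σ(formed) = 8016 kJ
ΔH = Σ(broken) − Σ(formed) = 5712 − 8016 = −2304 kJ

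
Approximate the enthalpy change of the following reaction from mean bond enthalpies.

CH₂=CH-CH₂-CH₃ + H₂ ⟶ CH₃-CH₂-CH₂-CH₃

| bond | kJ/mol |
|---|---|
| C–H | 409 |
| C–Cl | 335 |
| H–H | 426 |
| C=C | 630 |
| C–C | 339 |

ΔH ≈ −101 kJ

Bonds broken (reactants):
  C–C: 2 × 339 = 678
  C–H: 8 × 409 = 3272
  C=C: 1 × 630 = 630
  H–H: 1 × 426 = 426
  Σ(broken) = 5006 kJ
Bonds formed (products):
  C–C: 3 × 339 = 1017
  C–H: 10 × 409 = 4090
  Σ(formed) = 5107 kJ
ΔH = Σ(broken) − Σ(formed) = 5006 − 5107 = −101 kJ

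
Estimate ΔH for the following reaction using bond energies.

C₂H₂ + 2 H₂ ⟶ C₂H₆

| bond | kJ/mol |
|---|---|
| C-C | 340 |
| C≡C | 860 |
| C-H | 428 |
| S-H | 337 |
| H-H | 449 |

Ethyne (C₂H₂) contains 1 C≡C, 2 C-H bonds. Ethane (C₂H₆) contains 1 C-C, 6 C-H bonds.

Bonds broken (reactants):
  C≡C: 1 × 860 = 860
  C-H: 2 × 428 = 856
  H-H: 2 × 449 = 898
  Σ(broken) = 2614 kJ
Bonds formed (products):
  C-C: 1 × 340 = 340
  C-H: 6 × 428 = 2568
  Σ(formed) = 2908 kJ
ΔH = Σ(broken) − Σ(formed) = 2614 − 2908 = −294 kJ

ΔH ≈ −294 kJ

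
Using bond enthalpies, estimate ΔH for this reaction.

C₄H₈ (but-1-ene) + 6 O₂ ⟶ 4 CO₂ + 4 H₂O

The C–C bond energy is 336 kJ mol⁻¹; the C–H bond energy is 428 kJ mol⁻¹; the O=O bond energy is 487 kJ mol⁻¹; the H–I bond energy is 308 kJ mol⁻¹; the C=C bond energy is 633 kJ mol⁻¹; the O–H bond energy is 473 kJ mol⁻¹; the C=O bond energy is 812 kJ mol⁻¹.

Bonds broken (reactants):
  C–C: 2 × 336 = 672
  C–H: 8 × 428 = 3424
  C=C: 1 × 633 = 633
  O=O: 6 × 487 = 2922
  Σ(broken) = 7651 kJ
Bonds formed (products):
  C=O: 8 × 812 = 6496
  O–H: 8 × 473 = 3784
  Σ(formed) = 10280 kJ
ΔH = Σ(broken) − Σ(formed) = 7651 − 10280 = −2629 kJ

ΔH ≈ −2629 kJ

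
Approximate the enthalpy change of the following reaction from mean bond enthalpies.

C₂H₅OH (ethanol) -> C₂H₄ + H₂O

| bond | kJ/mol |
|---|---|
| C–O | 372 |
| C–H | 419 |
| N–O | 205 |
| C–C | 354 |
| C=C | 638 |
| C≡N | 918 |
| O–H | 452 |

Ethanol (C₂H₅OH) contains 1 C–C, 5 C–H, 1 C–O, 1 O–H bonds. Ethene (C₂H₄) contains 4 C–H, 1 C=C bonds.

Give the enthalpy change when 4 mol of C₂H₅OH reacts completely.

ΔH = +220 kJ

Bonds broken (reactants):
  C–C: 1 × 354 = 354
  C–H: 5 × 419 = 2095
  C–O: 1 × 372 = 372
  O–H: 1 × 452 = 452
  Σ(broken) = 3273 kJ
Bonds formed (products):
  C–H: 4 × 419 = 1676
  C=C: 1 × 638 = 638
  O–H: 2 × 452 = 904
  Σ(formed) = 3218 kJ
ΔH = Σ(broken) − Σ(formed) = 3273 − 3218 = +55 kJ
For 4× the reaction as written: 4 × (+55) = +220 kJ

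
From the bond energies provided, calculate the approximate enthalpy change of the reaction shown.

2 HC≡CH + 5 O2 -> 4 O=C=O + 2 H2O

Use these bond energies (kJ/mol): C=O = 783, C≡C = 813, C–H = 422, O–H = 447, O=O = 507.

ΔH ≈ −2203 kJ

Bonds broken (reactants):
  C≡C: 2 × 813 = 1626
  C–H: 4 × 422 = 1688
  O=O: 5 × 507 = 2535
  Σ(broken) = 5849 kJ
Bonds formed (products):
  C=O: 8 × 783 = 6264
  O–H: 4 × 447 = 1788
  Σ(formed) = 8052 kJ
ΔH = Σ(broken) − Σ(formed) = 5849 − 8052 = −2203 kJ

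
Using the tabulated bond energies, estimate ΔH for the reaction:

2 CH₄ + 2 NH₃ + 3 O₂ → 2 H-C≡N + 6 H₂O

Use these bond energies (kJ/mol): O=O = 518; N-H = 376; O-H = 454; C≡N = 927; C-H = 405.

Bonds broken (reactants):
  C-H: 8 × 405 = 3240
  N-H: 6 × 376 = 2256
  O=O: 3 × 518 = 1554
  Σ(broken) = 7050 kJ
Bonds formed (products):
  C≡N: 2 × 927 = 1854
  C-H: 2 × 405 = 810
  O-H: 12 × 454 = 5448
  Σ(formed) = 8112 kJ
ΔH = Σ(broken) − Σ(formed) = 7050 − 8112 = −1062 kJ

ΔH ≈ −1062 kJ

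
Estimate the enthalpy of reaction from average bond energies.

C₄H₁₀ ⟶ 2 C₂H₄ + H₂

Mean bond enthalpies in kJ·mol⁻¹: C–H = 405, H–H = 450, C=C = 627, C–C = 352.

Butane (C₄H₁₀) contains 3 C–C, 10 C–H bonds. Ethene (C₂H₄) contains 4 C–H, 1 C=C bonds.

ΔH ≈ +162 kJ

Bonds broken (reactants):
  C–C: 3 × 352 = 1056
  C–H: 10 × 405 = 4050
  Σ(broken) = 5106 kJ
Bonds formed (products):
  C–H: 8 × 405 = 3240
  C=C: 2 × 627 = 1254
  H–H: 1 × 450 = 450
  Σ(formed) = 4944 kJ
ΔH = Σ(broken) − Σ(formed) = 5106 − 4944 = +162 kJ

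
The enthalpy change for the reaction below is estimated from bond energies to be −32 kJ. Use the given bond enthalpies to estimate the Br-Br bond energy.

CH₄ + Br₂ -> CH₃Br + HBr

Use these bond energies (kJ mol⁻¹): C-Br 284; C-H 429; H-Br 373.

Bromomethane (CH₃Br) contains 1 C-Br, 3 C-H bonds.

Let D be the Br-Br bond energy.
Σ(broken) = 1×D + 4×429 = 1716 + D
Σ(formed) = 1×284 + 3×429 + 1×373 = 1944
ΔH = Σ(broken) − Σ(formed) = (1716 + D) − (1944) = −228 + D
Setting this equal to −32 kJ gives D = 196 kJ/mol.

D(Br-Br) ≈ 196 kJ/mol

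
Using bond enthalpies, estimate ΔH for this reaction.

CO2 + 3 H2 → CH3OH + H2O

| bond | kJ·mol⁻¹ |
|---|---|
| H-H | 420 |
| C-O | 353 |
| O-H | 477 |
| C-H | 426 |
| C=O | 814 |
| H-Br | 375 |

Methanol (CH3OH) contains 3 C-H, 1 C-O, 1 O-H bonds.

ΔH ≈ −174 kJ

Bonds broken (reactants):
  C=O: 2 × 814 = 1628
  H-H: 3 × 420 = 1260
  Σ(broken) = 2888 kJ
Bonds formed (products):
  C-H: 3 × 426 = 1278
  C-O: 1 × 353 = 353
  O-H: 3 × 477 = 1431
  Σ(formed) = 3062 kJ
ΔH = Σ(broken) − Σ(formed) = 2888 − 3062 = −174 kJ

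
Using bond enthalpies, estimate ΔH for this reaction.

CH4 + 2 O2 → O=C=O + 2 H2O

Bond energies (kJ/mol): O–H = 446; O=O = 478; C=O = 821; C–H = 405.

ΔH ≈ −850 kJ

Bonds broken (reactants):
  C–H: 4 × 405 = 1620
  O=O: 2 × 478 = 956
  Σ(broken) = 2576 kJ
Bonds formed (products):
  C=O: 2 × 821 = 1642
  O–H: 4 × 446 = 1784
  Σ(formed) = 3426 kJ
ΔH = Σ(broken) − Σ(formed) = 2576 − 3426 = −850 kJ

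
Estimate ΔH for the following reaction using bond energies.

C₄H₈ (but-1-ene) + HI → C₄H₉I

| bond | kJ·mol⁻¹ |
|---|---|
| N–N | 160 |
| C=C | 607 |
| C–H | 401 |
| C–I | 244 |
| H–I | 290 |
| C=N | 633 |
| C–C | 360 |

Bonds broken (reactants):
  C–C: 2 × 360 = 720
  C–H: 8 × 401 = 3208
  C=C: 1 × 607 = 607
  H–I: 1 × 290 = 290
  Σ(broken) = 4825 kJ
Bonds formed (products):
  C–C: 3 × 360 = 1080
  C–H: 9 × 401 = 3609
  C–I: 1 × 244 = 244
  Σ(formed) = 4933 kJ
ΔH = Σ(broken) − Σ(formed) = 4825 − 4933 = −108 kJ

ΔH ≈ −108 kJ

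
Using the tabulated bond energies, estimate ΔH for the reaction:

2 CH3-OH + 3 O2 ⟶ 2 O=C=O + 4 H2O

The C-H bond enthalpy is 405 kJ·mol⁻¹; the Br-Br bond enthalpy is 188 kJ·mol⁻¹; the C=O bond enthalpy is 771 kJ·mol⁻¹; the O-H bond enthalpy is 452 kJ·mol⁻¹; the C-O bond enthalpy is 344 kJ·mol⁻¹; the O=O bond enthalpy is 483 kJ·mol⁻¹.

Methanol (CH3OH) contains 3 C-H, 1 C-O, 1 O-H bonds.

Bonds broken (reactants):
  C-H: 6 × 405 = 2430
  C-O: 2 × 344 = 688
  O-H: 2 × 452 = 904
  O=O: 3 × 483 = 1449
  Σ(broken) = 5471 kJ
Bonds formed (products):
  C=O: 4 × 771 = 3084
  O-H: 8 × 452 = 3616
  Σ(formed) = 6700 kJ
ΔH = Σ(broken) − Σ(formed) = 5471 − 6700 = −1229 kJ

ΔH ≈ −1229 kJ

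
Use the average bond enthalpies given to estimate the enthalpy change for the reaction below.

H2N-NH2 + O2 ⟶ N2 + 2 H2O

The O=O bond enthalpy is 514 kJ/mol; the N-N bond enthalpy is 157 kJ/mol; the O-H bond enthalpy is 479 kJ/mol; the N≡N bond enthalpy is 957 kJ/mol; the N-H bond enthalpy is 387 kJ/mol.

Bonds broken (reactants):
  N-H: 4 × 387 = 1548
  N-N: 1 × 157 = 157
  O=O: 1 × 514 = 514
  Σ(broken) = 2219 kJ
Bonds formed (products):
  N≡N: 1 × 957 = 957
  O-H: 4 × 479 = 1916
  Σ(formed) = 2873 kJ
ΔH = Σ(broken) − Σ(formed) = 2219 − 2873 = −654 kJ

ΔH ≈ −654 kJ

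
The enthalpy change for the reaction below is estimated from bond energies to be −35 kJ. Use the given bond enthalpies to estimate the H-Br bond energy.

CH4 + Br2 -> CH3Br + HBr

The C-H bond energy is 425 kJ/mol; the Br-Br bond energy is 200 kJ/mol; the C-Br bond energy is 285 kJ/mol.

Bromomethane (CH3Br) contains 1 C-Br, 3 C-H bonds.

Let D be the H-Br bond energy.
Σ(broken) = 1×200 + 4×425 = 1900
Σ(formed) = 1×285 + 3×425 + 1×D = 1560 + D
ΔH = Σ(broken) − Σ(formed) = (1900) − (1560 + D) = +340 − D
Setting this equal to −35 kJ gives D = 375 kJ/mol.

D(H-Br) ≈ 375 kJ/mol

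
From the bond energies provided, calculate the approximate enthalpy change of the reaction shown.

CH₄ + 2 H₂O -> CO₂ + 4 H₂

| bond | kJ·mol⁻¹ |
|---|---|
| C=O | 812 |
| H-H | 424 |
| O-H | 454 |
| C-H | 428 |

Bonds broken (reactants):
  C-H: 4 × 428 = 1712
  O-H: 4 × 454 = 1816
  Σ(broken) = 3528 kJ
Bonds formed (products):
  C=O: 2 × 812 = 1624
  H-H: 4 × 424 = 1696
  Σ(formed) = 3320 kJ
ΔH = Σ(broken) − Σ(formed) = 3528 − 3320 = +208 kJ

ΔH ≈ +208 kJ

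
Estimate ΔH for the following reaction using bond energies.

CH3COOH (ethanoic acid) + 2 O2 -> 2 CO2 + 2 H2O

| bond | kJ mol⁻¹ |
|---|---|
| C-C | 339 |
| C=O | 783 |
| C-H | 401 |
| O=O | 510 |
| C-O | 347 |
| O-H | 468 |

Bonds broken (reactants):
  C-C: 1 × 339 = 339
  C-H: 3 × 401 = 1203
  C-O: 1 × 347 = 347
  C=O: 1 × 783 = 783
  O-H: 1 × 468 = 468
  O=O: 2 × 510 = 1020
  Σ(broken) = 4160 kJ
Bonds formed (products):
  C=O: 4 × 783 = 3132
  O-H: 4 × 468 = 1872
  Σ(formed) = 5004 kJ
ΔH = Σ(broken) − Σ(formed) = 4160 − 5004 = −844 kJ

ΔH ≈ −844 kJ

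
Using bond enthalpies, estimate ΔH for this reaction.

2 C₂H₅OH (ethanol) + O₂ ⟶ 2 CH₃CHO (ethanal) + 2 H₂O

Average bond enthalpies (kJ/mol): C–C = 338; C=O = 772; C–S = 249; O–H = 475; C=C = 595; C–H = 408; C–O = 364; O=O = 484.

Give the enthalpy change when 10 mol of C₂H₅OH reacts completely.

ΔH = −2330 kJ

Bonds broken (reactants):
  C–C: 2 × 338 = 676
  C–H: 10 × 408 = 4080
  C–O: 2 × 364 = 728
  O–H: 2 × 475 = 950
  O=O: 1 × 484 = 484
  Σ(broken) = 6918 kJ
Bonds formed (products):
  C–C: 2 × 338 = 676
  C–H: 8 × 408 = 3264
  C=O: 2 × 772 = 1544
  O–H: 4 × 475 = 1900
  Σ(formed) = 7384 kJ
ΔH = Σ(broken) − Σ(formed) = 6918 − 7384 = −466 kJ
For 5× the reaction as written: 5 × (−466) = −2330 kJ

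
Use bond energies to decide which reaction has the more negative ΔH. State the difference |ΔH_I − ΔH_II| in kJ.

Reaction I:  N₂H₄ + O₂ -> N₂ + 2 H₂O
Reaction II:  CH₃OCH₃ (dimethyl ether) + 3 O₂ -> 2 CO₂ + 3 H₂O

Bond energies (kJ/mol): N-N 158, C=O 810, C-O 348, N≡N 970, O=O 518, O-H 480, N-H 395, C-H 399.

Reaction I:
  Bonds broken (reactants):
    N-H: 4 × 395 = 1580
    N-N: 1 × 158 = 158
    O=O: 1 × 518 = 518
    Σ(broken) = 2256 kJ
  Bonds formed (products):
    N≡N: 1 × 970 = 970
    O-H: 4 × 480 = 1920
    Σ(formed) = 2890 kJ
  ΔH_I = 2256 − 2890 = −634 kJ
Reaction II:
  Bonds broken (reactants):
    C-H: 6 × 399 = 2394
    C-O: 2 × 348 = 696
    O=O: 3 × 518 = 1554
    Σ(broken) = 4644 kJ
  Bonds formed (products):
    C=O: 4 × 810 = 3240
    O-H: 6 × 480 = 2880
    Σ(formed) = 6120 kJ
  ΔH_II = 4644 − 6120 = −1476 kJ
ΔH_I − ΔH_II = +842 kJ, so reaction II has the more negative ΔH; |ΔH_I − ΔH_II| = 842 kJ.

Reaction II, by 842 kJ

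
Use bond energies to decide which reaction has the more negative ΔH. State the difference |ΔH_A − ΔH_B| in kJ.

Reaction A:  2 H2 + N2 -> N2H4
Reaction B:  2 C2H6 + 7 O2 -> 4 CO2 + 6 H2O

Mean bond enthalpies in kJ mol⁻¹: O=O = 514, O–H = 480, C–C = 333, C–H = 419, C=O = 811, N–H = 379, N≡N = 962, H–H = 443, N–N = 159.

Reaction A:
  Bonds broken (reactants):
    H–H: 2 × 443 = 886
    N≡N: 1 × 962 = 962
    Σ(broken) = 1848 kJ
  Bonds formed (products):
    N–H: 4 × 379 = 1516
    N–N: 1 × 159 = 159
    Σ(formed) = 1675 kJ
  ΔH_A = 1848 − 1675 = +173 kJ
Reaction B:
  Bonds broken (reactants):
    C–C: 2 × 333 = 666
    C–H: 12 × 419 = 5028
    O=O: 7 × 514 = 3598
    Σ(broken) = 9292 kJ
  Bonds formed (products):
    C=O: 8 × 811 = 6488
    O–H: 12 × 480 = 5760
    Σ(formed) = 12248 kJ
  ΔH_B = 9292 − 12248 = −2956 kJ
ΔH_A − ΔH_B = +3129 kJ, so reaction B has the more negative ΔH; |ΔH_A − ΔH_B| = 3129 kJ.

Reaction B, by 3129 kJ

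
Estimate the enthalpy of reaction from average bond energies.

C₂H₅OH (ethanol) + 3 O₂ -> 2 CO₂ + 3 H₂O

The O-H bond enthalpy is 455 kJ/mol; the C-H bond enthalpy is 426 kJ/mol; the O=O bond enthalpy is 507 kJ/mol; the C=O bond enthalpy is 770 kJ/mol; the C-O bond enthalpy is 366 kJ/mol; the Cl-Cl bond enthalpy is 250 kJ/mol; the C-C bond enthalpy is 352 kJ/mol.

ΔH ≈ −986 kJ

Bonds broken (reactants):
  C-C: 1 × 352 = 352
  C-H: 5 × 426 = 2130
  C-O: 1 × 366 = 366
  O-H: 1 × 455 = 455
  O=O: 3 × 507 = 1521
  Σ(broken) = 4824 kJ
Bonds formed (products):
  C=O: 4 × 770 = 3080
  O-H: 6 × 455 = 2730
  Σ(formed) = 5810 kJ
ΔH = Σ(broken) − Σ(formed) = 4824 − 5810 = −986 kJ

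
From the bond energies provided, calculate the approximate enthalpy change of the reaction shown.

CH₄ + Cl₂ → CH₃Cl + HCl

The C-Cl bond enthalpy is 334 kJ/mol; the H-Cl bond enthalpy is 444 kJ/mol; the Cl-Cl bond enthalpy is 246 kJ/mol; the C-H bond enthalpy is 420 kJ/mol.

Bonds broken (reactants):
  C-H: 4 × 420 = 1680
  Cl-Cl: 1 × 246 = 246
  Σ(broken) = 1926 kJ
Bonds formed (products):
  C-Cl: 1 × 334 = 334
  C-H: 3 × 420 = 1260
  H-Cl: 1 × 444 = 444
  Σ(formed) = 2038 kJ
ΔH = Σ(broken) − Σ(formed) = 1926 − 2038 = −112 kJ

ΔH ≈ −112 kJ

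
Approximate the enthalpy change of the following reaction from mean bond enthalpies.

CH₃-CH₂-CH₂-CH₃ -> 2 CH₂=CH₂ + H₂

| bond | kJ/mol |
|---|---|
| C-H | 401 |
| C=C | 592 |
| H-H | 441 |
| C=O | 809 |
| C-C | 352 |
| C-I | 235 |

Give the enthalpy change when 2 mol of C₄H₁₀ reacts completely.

Bonds broken (reactants):
  C-C: 3 × 352 = 1056
  C-H: 10 × 401 = 4010
  Σ(broken) = 5066 kJ
Bonds formed (products):
  C-H: 8 × 401 = 3208
  C=C: 2 × 592 = 1184
  H-H: 1 × 441 = 441
  Σ(formed) = 4833 kJ
ΔH = Σ(broken) − Σ(formed) = 5066 − 4833 = +233 kJ
For 2× the reaction as written: 2 × (+233) = +466 kJ

ΔH = +466 kJ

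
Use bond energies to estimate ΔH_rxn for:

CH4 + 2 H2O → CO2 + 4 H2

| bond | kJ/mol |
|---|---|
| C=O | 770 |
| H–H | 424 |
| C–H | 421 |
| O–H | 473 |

Bonds broken (reactants):
  C–H: 4 × 421 = 1684
  O–H: 4 × 473 = 1892
  Σ(broken) = 3576 kJ
Bonds formed (products):
  C=O: 2 × 770 = 1540
  H–H: 4 × 424 = 1696
  Σ(formed) = 3236 kJ
ΔH = Σ(broken) − Σ(formed) = 3576 − 3236 = +340 kJ

ΔH ≈ +340 kJ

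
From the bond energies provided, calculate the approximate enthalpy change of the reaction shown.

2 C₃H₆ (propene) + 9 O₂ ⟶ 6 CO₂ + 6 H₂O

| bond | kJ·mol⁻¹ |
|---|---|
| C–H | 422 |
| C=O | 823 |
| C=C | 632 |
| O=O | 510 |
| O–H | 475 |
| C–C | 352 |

Bonds broken (reactants):
  C–C: 2 × 352 = 704
  C–H: 12 × 422 = 5064
  C=C: 2 × 632 = 1264
  O=O: 9 × 510 = 4590
  Σ(broken) = 11622 kJ
Bonds formed (products):
  C=O: 12 × 823 = 9876
  O–H: 12 × 475 = 5700
  Σ(formed) = 15576 kJ
ΔH = Σ(broken) − Σ(formed) = 11622 − 15576 = −3954 kJ

ΔH ≈ −3954 kJ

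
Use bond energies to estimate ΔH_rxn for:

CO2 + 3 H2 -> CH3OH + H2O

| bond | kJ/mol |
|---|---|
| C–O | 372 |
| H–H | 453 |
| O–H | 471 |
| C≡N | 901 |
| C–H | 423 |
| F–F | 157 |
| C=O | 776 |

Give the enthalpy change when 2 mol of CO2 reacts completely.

ΔH = −286 kJ

Bonds broken (reactants):
  C=O: 2 × 776 = 1552
  H–H: 3 × 453 = 1359
  Σ(broken) = 2911 kJ
Bonds formed (products):
  C–H: 3 × 423 = 1269
  C–O: 1 × 372 = 372
  O–H: 3 × 471 = 1413
  Σ(formed) = 3054 kJ
ΔH = Σ(broken) − Σ(formed) = 2911 − 3054 = −143 kJ
For 2× the reaction as written: 2 × (−143) = −286 kJ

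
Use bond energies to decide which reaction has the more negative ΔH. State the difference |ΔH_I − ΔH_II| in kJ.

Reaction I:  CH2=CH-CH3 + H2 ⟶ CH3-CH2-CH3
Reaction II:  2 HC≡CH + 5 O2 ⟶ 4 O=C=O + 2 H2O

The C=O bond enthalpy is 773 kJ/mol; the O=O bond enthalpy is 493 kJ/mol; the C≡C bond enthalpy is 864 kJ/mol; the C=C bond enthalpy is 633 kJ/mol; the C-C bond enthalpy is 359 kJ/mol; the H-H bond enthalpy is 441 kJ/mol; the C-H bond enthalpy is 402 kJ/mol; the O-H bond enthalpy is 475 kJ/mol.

Reaction I:
  Bonds broken (reactants):
    C-C: 1 × 359 = 359
    C-H: 6 × 402 = 2412
    C=C: 1 × 633 = 633
    H-H: 1 × 441 = 441
    Σ(broken) = 3845 kJ
  Bonds formed (products):
    C-C: 2 × 359 = 718
    C-H: 8 × 402 = 3216
    Σ(formed) = 3934 kJ
  ΔH_I = 3845 − 3934 = −89 kJ
Reaction II:
  Bonds broken (reactants):
    C≡C: 2 × 864 = 1728
    C-H: 4 × 402 = 1608
    O=O: 5 × 493 = 2465
    Σ(broken) = 5801 kJ
  Bonds formed (products):
    C=O: 8 × 773 = 6184
    O-H: 4 × 475 = 1900
    Σ(formed) = 8084 kJ
  ΔH_II = 5801 − 8084 = −2283 kJ
ΔH_I − ΔH_II = +2194 kJ, so reaction II has the more negative ΔH; |ΔH_I − ΔH_II| = 2194 kJ.

Reaction II, by 2194 kJ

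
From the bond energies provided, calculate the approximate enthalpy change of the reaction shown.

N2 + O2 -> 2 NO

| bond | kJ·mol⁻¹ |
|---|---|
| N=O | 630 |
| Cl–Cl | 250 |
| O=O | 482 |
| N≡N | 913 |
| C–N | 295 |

ΔH ≈ +135 kJ

Bonds broken (reactants):
  N≡N: 1 × 913 = 913
  O=O: 1 × 482 = 482
  Σ(broken) = 1395 kJ
Bonds formed (products):
  N=O: 2 × 630 = 1260
  Σ(formed) = 1260 kJ
ΔH = Σ(broken) − Σ(formed) = 1395 − 1260 = +135 kJ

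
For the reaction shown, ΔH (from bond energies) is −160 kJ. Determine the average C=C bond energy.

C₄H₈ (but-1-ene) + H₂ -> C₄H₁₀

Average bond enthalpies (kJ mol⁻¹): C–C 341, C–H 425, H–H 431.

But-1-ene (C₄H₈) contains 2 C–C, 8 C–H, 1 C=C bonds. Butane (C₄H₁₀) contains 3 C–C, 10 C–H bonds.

D(C=C) ≈ 600 kJ/mol

Let D be the C=C bond energy.
Σ(broken) = 2×341 + 8×425 + 1×D + 1×431 = 4513 + D
Σ(formed) = 3×341 + 10×425 = 5273
ΔH = Σ(broken) − Σ(formed) = (4513 + D) − (5273) = −760 + D
Setting this equal to −160 kJ gives D = 600 kJ/mol.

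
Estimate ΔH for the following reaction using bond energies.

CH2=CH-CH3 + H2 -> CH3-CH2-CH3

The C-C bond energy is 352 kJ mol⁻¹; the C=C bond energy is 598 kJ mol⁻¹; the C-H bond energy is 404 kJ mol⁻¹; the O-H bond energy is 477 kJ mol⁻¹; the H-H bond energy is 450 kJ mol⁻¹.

Bonds broken (reactants):
  C-C: 1 × 352 = 352
  C-H: 6 × 404 = 2424
  C=C: 1 × 598 = 598
  H-H: 1 × 450 = 450
  Σ(broken) = 3824 kJ
Bonds formed (products):
  C-C: 2 × 352 = 704
  C-H: 8 × 404 = 3232
  Σ(formed) = 3936 kJ
ΔH = Σ(broken) − Σ(formed) = 3824 − 3936 = −112 kJ

ΔH ≈ −112 kJ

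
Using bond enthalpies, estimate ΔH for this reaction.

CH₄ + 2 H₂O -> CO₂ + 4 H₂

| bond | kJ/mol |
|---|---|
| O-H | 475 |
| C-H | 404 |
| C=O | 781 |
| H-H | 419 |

Bonds broken (reactants):
  C-H: 4 × 404 = 1616
  O-H: 4 × 475 = 1900
  Σ(broken) = 3516 kJ
Bonds formed (products):
  C=O: 2 × 781 = 1562
  H-H: 4 × 419 = 1676
  Σ(formed) = 3238 kJ
ΔH = Σ(broken) − Σ(formed) = 3516 − 3238 = +278 kJ

ΔH ≈ +278 kJ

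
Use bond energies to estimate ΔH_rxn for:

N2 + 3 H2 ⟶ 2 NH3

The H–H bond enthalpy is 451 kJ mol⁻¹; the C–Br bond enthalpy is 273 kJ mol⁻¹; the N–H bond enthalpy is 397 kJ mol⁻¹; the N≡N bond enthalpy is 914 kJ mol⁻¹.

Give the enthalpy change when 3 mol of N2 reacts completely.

ΔH = −345 kJ

Bonds broken (reactants):
  H–H: 3 × 451 = 1353
  N≡N: 1 × 914 = 914
  Σ(broken) = 2267 kJ
Bonds formed (products):
  N–H: 6 × 397 = 2382
  Σ(formed) = 2382 kJ
ΔH = Σ(broken) − Σ(formed) = 2267 − 2382 = −115 kJ
For 3× the reaction as written: 3 × (−115) = −345 kJ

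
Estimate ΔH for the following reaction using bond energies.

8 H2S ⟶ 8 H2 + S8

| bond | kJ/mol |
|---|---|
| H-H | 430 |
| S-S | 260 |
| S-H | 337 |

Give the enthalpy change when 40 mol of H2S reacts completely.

ΔH = −640 kJ

Bonds broken (reactants):
  S-H: 16 × 337 = 5392
  Σ(broken) = 5392 kJ
Bonds formed (products):
  H-H: 8 × 430 = 3440
  S-S: 8 × 260 = 2080
  Σ(formed) = 5520 kJ
ΔH = Σ(broken) − Σ(formed) = 5392 − 5520 = −128 kJ
For 5× the reaction as written: 5 × (−128) = −640 kJ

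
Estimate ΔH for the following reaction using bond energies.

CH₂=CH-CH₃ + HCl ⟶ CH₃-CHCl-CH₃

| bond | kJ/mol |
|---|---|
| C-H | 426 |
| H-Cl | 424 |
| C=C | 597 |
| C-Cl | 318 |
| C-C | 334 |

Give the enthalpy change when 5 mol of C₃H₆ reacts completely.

Bonds broken (reactants):
  C-C: 1 × 334 = 334
  C-H: 6 × 426 = 2556
  C=C: 1 × 597 = 597
  H-Cl: 1 × 424 = 424
  Σ(broken) = 3911 kJ
Bonds formed (products):
  C-C: 2 × 334 = 668
  C-Cl: 1 × 318 = 318
  C-H: 7 × 426 = 2982
  Σ(formed) = 3968 kJ
ΔH = Σ(broken) − Σ(formed) = 3911 − 3968 = −57 kJ
For 5× the reaction as written: 5 × (−57) = −285 kJ

ΔH = −285 kJ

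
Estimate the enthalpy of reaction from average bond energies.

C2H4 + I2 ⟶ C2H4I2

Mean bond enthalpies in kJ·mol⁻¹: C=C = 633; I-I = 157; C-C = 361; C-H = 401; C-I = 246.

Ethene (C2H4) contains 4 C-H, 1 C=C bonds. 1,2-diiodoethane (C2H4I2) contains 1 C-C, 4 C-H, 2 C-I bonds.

ΔH ≈ −63 kJ

Bonds broken (reactants):
  C-H: 4 × 401 = 1604
  C=C: 1 × 633 = 633
  I-I: 1 × 157 = 157
  Σ(broken) = 2394 kJ
Bonds formed (products):
  C-C: 1 × 361 = 361
  C-H: 4 × 401 = 1604
  C-I: 2 × 246 = 492
  Σ(formed) = 2457 kJ
ΔH = Σ(broken) − Σ(formed) = 2394 − 2457 = −63 kJ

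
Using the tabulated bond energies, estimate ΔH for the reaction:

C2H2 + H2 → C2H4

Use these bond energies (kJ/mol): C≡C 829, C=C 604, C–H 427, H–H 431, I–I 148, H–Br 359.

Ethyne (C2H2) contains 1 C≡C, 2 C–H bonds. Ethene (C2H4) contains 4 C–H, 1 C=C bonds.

ΔH ≈ −198 kJ

Bonds broken (reactants):
  C≡C: 1 × 829 = 829
  C–H: 2 × 427 = 854
  H–H: 1 × 431 = 431
  Σ(broken) = 2114 kJ
Bonds formed (products):
  C–H: 4 × 427 = 1708
  C=C: 1 × 604 = 604
  Σ(formed) = 2312 kJ
ΔH = Σ(broken) − Σ(formed) = 2114 − 2312 = −198 kJ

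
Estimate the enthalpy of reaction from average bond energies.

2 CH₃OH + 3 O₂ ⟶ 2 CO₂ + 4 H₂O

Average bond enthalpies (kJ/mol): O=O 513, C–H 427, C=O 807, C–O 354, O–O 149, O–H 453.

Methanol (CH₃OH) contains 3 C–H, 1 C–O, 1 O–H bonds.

Bonds broken (reactants):
  C–H: 6 × 427 = 2562
  C–O: 2 × 354 = 708
  O–H: 2 × 453 = 906
  O=O: 3 × 513 = 1539
  Σ(broken) = 5715 kJ
Bonds formed (products):
  C=O: 4 × 807 = 3228
  O–H: 8 × 453 = 3624
  Σ(formed) = 6852 kJ
ΔH = Σ(broken) − Σ(formed) = 5715 − 6852 = −1137 kJ

ΔH ≈ −1137 kJ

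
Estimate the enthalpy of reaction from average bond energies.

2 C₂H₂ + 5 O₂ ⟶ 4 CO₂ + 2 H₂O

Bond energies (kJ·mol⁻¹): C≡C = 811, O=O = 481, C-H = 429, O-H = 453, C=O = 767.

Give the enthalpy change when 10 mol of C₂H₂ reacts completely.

Bonds broken (reactants):
  C≡C: 2 × 811 = 1622
  C-H: 4 × 429 = 1716
  O=O: 5 × 481 = 2405
  Σ(broken) = 5743 kJ
Bonds formed (products):
  C=O: 8 × 767 = 6136
  O-H: 4 × 453 = 1812
  Σ(formed) = 7948 kJ
ΔH = Σ(broken) − Σ(formed) = 5743 − 7948 = −2205 kJ
For 5× the reaction as written: 5 × (−2205) = −11025 kJ

ΔH = −11025 kJ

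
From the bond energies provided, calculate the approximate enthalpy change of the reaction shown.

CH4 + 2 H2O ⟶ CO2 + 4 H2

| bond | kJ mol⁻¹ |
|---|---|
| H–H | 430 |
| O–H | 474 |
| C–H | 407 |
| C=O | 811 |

ΔH ≈ +182 kJ

Bonds broken (reactants):
  C–H: 4 × 407 = 1628
  O–H: 4 × 474 = 1896
  Σ(broken) = 3524 kJ
Bonds formed (products):
  C=O: 2 × 811 = 1622
  H–H: 4 × 430 = 1720
  Σ(formed) = 3342 kJ
ΔH = Σ(broken) − Σ(formed) = 3524 − 3342 = +182 kJ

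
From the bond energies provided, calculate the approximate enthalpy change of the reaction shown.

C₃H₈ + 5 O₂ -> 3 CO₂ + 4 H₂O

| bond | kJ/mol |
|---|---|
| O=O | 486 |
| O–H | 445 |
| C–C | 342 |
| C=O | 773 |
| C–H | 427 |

ΔH ≈ −1668 kJ

Bonds broken (reactants):
  C–C: 2 × 342 = 684
  C–H: 8 × 427 = 3416
  O=O: 5 × 486 = 2430
  Σ(broken) = 6530 kJ
Bonds formed (products):
  C=O: 6 × 773 = 4638
  O–H: 8 × 445 = 3560
  Σ(formed) = 8198 kJ
ΔH = Σ(broken) − Σ(formed) = 6530 − 8198 = −1668 kJ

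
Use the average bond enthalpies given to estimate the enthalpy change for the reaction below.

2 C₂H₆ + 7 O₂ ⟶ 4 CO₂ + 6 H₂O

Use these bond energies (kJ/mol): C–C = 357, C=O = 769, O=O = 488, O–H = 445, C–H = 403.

Bonds broken (reactants):
  C–C: 2 × 357 = 714
  C–H: 12 × 403 = 4836
  O=O: 7 × 488 = 3416
  Σ(broken) = 8966 kJ
Bonds formed (products):
  C=O: 8 × 769 = 6152
  O–H: 12 × 445 = 5340
  Σ(formed) = 11492 kJ
ΔH = Σ(broken) − Σ(formed) = 8966 − 11492 = −2526 kJ

ΔH ≈ −2526 kJ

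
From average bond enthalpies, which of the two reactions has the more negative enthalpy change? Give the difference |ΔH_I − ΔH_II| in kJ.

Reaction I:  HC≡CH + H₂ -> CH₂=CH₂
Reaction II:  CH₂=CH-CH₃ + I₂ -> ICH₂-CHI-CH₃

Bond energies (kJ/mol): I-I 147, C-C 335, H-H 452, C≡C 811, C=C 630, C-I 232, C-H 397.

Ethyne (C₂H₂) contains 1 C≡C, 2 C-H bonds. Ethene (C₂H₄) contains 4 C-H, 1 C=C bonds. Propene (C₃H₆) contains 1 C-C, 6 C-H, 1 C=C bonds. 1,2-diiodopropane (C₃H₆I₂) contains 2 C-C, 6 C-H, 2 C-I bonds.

Reaction I, by 139 kJ

Reaction I:
  Bonds broken (reactants):
    C≡C: 1 × 811 = 811
    C-H: 2 × 397 = 794
    H-H: 1 × 452 = 452
    Σ(broken) = 2057 kJ
  Bonds formed (products):
    C-H: 4 × 397 = 1588
    C=C: 1 × 630 = 630
    Σ(formed) = 2218 kJ
  ΔH_I = 2057 − 2218 = −161 kJ
Reaction II:
  Bonds broken (reactants):
    C-C: 1 × 335 = 335
    C-H: 6 × 397 = 2382
    C=C: 1 × 630 = 630
    I-I: 1 × 147 = 147
    Σ(broken) = 3494 kJ
  Bonds formed (products):
    C-C: 2 × 335 = 670
    C-H: 6 × 397 = 2382
    C-I: 2 × 232 = 464
    Σ(formed) = 3516 kJ
  ΔH_II = 3494 − 3516 = −22 kJ
ΔH_I − ΔH_II = −139 kJ, so reaction I has the more negative ΔH; |ΔH_I − ΔH_II| = 139 kJ.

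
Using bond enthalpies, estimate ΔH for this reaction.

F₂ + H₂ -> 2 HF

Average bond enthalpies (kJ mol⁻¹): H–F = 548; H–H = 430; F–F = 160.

ΔH ≈ −506 kJ

Bonds broken (reactants):
  F–F: 1 × 160 = 160
  H–H: 1 × 430 = 430
  Σ(broken) = 590 kJ
Bonds formed (products):
  H–F: 2 × 548 = 1096
  Σ(formed) = 1096 kJ
ΔH = Σ(broken) − Σ(formed) = 590 − 1096 = −506 kJ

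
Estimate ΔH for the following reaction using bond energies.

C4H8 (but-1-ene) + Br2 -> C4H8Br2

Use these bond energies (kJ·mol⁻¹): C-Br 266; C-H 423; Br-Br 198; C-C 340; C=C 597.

Bonds broken (reactants):
  Br-Br: 1 × 198 = 198
  C-C: 2 × 340 = 680
  C-H: 8 × 423 = 3384
  C=C: 1 × 597 = 597
  Σ(broken) = 4859 kJ
Bonds formed (products):
  C-Br: 2 × 266 = 532
  C-C: 3 × 340 = 1020
  C-H: 8 × 423 = 3384
  Σ(formed) = 4936 kJ
ΔH = Σ(broken) − Σ(formed) = 4859 − 4936 = −77 kJ

ΔH ≈ −77 kJ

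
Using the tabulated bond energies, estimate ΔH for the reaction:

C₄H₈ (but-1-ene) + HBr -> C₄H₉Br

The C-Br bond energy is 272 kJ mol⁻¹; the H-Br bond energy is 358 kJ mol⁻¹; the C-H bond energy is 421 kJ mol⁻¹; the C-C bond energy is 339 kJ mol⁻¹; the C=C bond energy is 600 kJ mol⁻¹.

Bonds broken (reactants):
  C-C: 2 × 339 = 678
  C-H: 8 × 421 = 3368
  C=C: 1 × 600 = 600
  H-Br: 1 × 358 = 358
  Σ(broken) = 5004 kJ
Bonds formed (products):
  C-Br: 1 × 272 = 272
  C-C: 3 × 339 = 1017
  C-H: 9 × 421 = 3789
  Σ(formed) = 5078 kJ
ΔH = Σ(broken) − Σ(formed) = 5004 − 5078 = −74 kJ

ΔH ≈ −74 kJ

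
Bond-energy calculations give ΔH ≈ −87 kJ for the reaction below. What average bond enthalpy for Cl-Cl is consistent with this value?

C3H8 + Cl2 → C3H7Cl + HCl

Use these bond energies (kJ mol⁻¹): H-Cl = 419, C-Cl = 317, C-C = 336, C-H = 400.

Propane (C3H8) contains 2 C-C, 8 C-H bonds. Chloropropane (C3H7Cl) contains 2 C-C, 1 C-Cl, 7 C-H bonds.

Let D be the Cl-Cl bond energy.
Σ(broken) = 2×336 + 8×400 + 1×D = 3872 + D
Σ(formed) = 2×336 + 1×317 + 7×400 + 1×419 = 4208
ΔH = Σ(broken) − Σ(formed) = (3872 + D) − (4208) = −336 + D
Setting this equal to −87 kJ gives D = 249 kJ/mol.

D(Cl-Cl) ≈ 249 kJ/mol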